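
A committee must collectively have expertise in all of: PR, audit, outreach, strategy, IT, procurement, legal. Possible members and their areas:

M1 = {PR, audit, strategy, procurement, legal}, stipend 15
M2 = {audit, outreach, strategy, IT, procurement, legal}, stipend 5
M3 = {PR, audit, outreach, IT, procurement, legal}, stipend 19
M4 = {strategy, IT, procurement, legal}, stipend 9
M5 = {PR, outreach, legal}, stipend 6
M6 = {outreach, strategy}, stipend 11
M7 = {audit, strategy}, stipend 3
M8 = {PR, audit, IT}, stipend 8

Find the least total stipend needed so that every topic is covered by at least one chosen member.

M2, M5 cover every topic at stipend 5 + 6 = 11.
Any cover uses at least 2 members; among all covering selections none totals below 11.

11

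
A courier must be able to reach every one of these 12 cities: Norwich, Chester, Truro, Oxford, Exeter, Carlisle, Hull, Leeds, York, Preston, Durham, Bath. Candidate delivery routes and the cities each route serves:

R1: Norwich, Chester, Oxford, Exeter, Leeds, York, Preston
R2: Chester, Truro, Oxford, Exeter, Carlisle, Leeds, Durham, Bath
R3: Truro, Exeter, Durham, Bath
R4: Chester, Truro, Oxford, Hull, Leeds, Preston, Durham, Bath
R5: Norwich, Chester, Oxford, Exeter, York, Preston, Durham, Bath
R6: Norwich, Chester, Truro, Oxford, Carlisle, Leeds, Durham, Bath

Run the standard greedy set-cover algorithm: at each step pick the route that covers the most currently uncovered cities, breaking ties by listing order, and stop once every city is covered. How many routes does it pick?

3

Pick 1: R2 covers 8 new cities (Chester, Truro, Oxford, Exeter, Carlisle, Leeds, Durham, Bath).
Pick 2: R1 covers 3 new cities (Norwich, York, Preston).
Pick 3: R4 covers 1 new cities (Hull).
Greedy uses 3 routes.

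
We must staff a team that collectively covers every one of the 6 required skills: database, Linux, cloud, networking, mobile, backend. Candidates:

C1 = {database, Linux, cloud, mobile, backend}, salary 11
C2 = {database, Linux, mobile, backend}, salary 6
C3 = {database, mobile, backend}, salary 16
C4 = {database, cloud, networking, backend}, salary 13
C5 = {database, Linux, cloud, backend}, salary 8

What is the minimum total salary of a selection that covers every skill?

19

C2, C4 cover every skill at salary 6 + 13 = 19.
Any cover uses at least 2 candidates; among all covering selections none totals below 19.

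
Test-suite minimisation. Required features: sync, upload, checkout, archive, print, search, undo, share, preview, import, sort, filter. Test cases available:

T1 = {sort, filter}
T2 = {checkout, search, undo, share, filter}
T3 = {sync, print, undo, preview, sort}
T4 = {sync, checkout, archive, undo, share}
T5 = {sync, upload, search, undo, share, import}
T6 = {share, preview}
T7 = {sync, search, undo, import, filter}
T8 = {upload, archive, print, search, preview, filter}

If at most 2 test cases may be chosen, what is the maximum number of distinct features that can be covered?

10

Choosing T4, T8 covers {sync, upload, checkout, archive, print, search, undo, share, preview, filter} — 10 features.
No choice of 2 test cases does better; here import, sort are left uncovered.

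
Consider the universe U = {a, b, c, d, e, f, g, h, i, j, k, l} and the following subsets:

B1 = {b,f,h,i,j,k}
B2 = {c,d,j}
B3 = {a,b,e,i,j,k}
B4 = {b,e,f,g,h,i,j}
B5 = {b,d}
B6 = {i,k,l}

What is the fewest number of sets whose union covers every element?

4

B2, B3, B4, B6 together cover {a, b, c, d, e, f, g, h, i, j, k, l} — every element.
No 3 of the 6 sets cover everything (all 20 triples fall short), so 4 is minimum.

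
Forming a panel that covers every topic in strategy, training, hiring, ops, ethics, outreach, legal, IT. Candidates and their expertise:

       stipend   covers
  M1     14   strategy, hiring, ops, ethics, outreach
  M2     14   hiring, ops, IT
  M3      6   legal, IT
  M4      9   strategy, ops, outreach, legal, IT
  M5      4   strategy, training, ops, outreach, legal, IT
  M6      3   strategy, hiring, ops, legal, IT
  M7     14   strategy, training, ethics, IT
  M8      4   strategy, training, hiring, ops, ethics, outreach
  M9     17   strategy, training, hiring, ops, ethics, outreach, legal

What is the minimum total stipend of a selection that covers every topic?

M6, M8 cover every topic at stipend 3 + 4 = 7.
Any cover uses at least 2 members; among all covering selections none totals below 7.

7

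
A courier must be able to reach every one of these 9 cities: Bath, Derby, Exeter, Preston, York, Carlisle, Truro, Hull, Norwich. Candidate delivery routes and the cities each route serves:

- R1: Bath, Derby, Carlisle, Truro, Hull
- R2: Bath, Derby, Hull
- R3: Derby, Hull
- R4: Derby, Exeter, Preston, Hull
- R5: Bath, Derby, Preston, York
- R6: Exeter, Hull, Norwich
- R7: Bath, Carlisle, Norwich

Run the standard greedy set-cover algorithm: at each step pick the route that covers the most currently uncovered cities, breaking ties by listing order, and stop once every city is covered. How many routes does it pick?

4

Pick 1: R1 covers 5 new cities (Bath, Derby, Carlisle, Truro, Hull).
Pick 2: R4 covers 2 new cities (Exeter, Preston).
Pick 3: R5 covers 1 new cities (York).
Pick 4: R6 covers 1 new cities (Norwich).
Greedy uses 4 routes. (The true minimum is 3.)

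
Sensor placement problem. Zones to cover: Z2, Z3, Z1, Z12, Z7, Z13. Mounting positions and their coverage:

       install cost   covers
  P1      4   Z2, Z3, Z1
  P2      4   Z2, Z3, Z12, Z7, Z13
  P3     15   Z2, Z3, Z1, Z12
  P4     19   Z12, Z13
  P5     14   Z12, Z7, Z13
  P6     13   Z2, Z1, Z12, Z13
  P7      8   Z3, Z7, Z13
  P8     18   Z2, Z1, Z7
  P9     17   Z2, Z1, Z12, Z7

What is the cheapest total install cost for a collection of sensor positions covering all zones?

P1, P2 cover every zone at install cost 4 + 4 = 8.
Any cover uses at least 2 sensor positions; among all covering selections none totals below 8.

8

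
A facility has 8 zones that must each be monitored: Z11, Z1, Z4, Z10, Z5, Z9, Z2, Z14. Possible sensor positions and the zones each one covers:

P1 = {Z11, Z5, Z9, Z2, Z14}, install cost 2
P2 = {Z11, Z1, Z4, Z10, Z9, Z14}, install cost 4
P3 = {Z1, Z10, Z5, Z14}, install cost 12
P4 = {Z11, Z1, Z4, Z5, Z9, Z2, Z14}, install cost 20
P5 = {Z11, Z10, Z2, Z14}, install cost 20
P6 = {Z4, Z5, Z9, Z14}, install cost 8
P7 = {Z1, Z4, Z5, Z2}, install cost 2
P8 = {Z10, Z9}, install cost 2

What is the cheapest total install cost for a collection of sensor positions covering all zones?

6

P1, P2 cover every zone at install cost 2 + 4 = 6.
Any cover uses at least 2 sensor positions; among all covering selections none totals below 6.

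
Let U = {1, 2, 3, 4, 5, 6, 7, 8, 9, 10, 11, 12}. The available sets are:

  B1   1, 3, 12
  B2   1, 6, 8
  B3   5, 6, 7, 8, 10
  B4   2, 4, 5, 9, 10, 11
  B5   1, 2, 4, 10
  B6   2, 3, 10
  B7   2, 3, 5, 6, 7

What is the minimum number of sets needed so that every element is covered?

B1, B3, B4 together cover {1, 2, 3, 4, 5, 6, 7, 8, 9, 10, 11, 12} — every element.
No 2 of the 7 sets cover everything (all 21 pairs fall short), so 3 is minimum.

3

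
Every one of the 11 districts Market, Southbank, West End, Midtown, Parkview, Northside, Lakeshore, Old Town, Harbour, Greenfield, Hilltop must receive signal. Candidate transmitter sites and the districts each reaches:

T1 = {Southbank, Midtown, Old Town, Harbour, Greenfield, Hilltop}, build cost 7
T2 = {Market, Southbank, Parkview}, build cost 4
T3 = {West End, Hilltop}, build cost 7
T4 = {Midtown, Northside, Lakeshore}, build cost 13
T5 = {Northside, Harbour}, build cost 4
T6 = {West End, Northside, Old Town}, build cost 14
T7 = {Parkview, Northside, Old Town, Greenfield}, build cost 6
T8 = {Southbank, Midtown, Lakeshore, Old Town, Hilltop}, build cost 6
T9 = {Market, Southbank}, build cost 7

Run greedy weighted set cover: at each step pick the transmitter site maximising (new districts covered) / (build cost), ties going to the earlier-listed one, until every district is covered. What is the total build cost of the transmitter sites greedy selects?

Pick 1: T1 adds 6 new (Southbank, Midtown, Old Town, Harbour, Greenfield, Hilltop) at build cost 7 (ratio 6/7).
Pick 2: T2 adds 2 new (Market, Parkview) at build cost 4 (ratio 2/4).
Pick 3: T5 adds 1 new (Northside) at build cost 4 (ratio 1/4).
Pick 4: T8 adds 1 new (Lakeshore) at build cost 6 (ratio 1/6).
Pick 5: T3 adds 1 new (West End) at build cost 7 (ratio 1/7).
Greedy total build cost: 7 + 4 + 4 + 6 + 7 = 28. (The true optimum is 27, so greedy overshoots here.)

28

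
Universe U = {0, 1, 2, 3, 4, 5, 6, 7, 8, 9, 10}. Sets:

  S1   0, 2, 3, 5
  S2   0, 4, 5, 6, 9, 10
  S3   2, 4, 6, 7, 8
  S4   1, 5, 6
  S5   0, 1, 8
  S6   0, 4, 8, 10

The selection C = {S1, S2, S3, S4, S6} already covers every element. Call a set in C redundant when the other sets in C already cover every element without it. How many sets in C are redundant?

1

Drop S1: 3 uncovered — not redundant.
Drop S2: 9 uncovered — not redundant.
Drop S3: 7 uncovered — not redundant.
Drop S4: 1 uncovered — not redundant.
Drop S6: the rest still cover every element — redundant.
1 redundant: S6.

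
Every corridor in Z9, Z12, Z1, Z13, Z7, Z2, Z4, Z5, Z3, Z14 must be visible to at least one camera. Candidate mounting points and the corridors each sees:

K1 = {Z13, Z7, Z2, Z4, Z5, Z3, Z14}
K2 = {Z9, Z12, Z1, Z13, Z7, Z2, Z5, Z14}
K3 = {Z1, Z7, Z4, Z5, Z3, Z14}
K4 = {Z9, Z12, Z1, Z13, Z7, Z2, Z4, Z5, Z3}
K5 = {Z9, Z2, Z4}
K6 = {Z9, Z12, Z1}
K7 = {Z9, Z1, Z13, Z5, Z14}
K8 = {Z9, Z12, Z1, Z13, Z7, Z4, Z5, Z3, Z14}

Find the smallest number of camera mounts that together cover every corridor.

K1, K2 together cover {Z9, Z12, Z1, Z13, Z7, Z2, Z4, Z5, Z3, Z14} — every corridor.
No single camera mount contains all 10 corridors, so 2 is optimal.

2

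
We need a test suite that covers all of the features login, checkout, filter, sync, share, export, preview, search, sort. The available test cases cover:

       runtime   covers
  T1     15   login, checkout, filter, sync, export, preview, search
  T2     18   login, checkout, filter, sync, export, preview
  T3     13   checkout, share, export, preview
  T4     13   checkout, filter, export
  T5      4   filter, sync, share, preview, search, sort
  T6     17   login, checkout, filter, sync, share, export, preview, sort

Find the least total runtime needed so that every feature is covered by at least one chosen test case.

19

T1, T5 cover every feature at runtime 15 + 4 = 19.
Any cover uses at least 2 test cases; among all covering selections none totals below 19.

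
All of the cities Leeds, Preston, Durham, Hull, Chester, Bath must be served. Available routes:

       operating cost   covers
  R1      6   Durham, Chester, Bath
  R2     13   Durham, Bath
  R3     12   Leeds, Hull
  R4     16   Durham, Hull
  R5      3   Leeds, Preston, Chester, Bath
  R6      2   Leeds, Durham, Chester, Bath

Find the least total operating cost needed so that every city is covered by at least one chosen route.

17

R3, R5, R6 cover every city at operating cost 12 + 3 + 2 = 17.
Any cover uses at least 2 routes; among all covering selections none totals below 17.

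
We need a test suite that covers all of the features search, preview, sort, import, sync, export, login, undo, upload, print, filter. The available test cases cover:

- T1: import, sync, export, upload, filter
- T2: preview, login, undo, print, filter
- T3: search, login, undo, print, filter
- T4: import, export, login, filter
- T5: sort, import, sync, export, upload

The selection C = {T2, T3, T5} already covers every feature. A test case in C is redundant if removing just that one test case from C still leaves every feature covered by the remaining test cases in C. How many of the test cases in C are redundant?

0

Drop T2: preview uncovered — not redundant.
Drop T3: search uncovered — not redundant.
Drop T5: sort, import, sync, export, … uncovered — not redundant.
None of the test cases in C is redundant.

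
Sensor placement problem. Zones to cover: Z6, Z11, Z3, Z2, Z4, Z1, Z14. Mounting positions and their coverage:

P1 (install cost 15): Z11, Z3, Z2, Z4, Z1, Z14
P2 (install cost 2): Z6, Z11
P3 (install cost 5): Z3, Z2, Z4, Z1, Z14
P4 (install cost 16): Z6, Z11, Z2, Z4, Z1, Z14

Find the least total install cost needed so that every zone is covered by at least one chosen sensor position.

P2, P3 cover every zone at install cost 2 + 5 = 7.
Any cover uses at least 2 sensor positions; among all covering selections none totals below 7.

7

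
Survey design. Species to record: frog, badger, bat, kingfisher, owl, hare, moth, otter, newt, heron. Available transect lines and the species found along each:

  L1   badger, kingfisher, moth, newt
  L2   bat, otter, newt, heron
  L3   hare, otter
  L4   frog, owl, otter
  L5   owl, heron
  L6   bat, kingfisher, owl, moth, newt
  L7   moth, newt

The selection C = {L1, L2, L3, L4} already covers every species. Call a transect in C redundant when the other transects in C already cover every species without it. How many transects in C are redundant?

0

Drop L1: badger, kingfisher, moth uncovered — not redundant.
Drop L2: bat, heron uncovered — not redundant.
Drop L3: hare uncovered — not redundant.
Drop L4: frog, owl uncovered — not redundant.
None of the transects in C is redundant.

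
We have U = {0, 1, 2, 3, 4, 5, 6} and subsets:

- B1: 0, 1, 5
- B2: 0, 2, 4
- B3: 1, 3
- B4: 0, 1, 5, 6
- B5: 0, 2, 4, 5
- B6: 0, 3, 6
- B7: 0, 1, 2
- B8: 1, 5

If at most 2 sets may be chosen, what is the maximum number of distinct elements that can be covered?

6

Choosing B2, B4 covers {0, 1, 2, 4, 5, 6} — 6 elements.
No choice of 2 sets does better; here 3 is left uncovered.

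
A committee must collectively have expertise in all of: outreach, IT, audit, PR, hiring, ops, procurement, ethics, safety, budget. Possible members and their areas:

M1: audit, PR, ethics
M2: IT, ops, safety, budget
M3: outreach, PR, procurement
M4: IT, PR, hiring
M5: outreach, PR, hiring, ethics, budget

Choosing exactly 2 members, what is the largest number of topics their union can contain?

Choosing M2, M5 covers {outreach, IT, PR, hiring, ops, ethics, safety, budget} — 8 topics.
No choice of 2 members does better; here audit, procurement are left uncovered.

8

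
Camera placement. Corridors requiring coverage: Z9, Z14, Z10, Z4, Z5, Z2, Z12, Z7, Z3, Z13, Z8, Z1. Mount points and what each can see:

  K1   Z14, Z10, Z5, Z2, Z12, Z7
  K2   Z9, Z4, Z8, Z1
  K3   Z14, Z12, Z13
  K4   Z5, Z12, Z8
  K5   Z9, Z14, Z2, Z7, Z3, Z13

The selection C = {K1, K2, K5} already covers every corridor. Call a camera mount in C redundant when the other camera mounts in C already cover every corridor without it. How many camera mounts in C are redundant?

0

Drop K1: Z10, Z5, Z12 uncovered — not redundant.
Drop K2: Z4, Z8, Z1 uncovered — not redundant.
Drop K5: Z3, Z13 uncovered — not redundant.
None of the camera mounts in C is redundant.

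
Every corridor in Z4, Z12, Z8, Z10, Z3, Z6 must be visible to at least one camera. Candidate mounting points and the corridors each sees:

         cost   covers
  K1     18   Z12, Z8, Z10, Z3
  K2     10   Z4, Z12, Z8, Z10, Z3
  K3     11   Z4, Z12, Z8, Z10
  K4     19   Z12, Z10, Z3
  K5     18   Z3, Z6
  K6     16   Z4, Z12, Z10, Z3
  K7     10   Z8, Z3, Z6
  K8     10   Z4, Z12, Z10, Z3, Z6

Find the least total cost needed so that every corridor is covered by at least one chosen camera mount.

K2, K7 cover every corridor at cost 10 + 10 = 20.
Any cover uses at least 2 camera mounts; among all covering selections none totals below 20.

20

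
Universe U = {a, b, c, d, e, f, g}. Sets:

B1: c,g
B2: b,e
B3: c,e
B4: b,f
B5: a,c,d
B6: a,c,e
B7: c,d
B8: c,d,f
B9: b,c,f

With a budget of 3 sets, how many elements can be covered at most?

6

Choosing B1, B2, B5 covers {a, b, c, d, e, g} — 6 elements.
No choice of 3 sets does better; here f is left uncovered.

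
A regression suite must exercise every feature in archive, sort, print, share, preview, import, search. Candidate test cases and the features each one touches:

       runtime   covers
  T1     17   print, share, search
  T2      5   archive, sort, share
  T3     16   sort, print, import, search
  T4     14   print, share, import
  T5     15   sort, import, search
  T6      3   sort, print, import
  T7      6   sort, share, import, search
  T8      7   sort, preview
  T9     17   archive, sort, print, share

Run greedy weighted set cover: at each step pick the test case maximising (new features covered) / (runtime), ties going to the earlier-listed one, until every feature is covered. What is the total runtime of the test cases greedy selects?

21

Pick 1: T6 adds 3 new (sort, print, import) at runtime 3 (ratio 3/3).
Pick 2: T2 adds 2 new (archive, share) at runtime 5 (ratio 2/5).
Pick 3: T7 adds 1 new (search) at runtime 6 (ratio 1/6).
Pick 4: T8 adds 1 new (preview) at runtime 7 (ratio 1/7).
Greedy total runtime: 3 + 5 + 6 + 7 = 21.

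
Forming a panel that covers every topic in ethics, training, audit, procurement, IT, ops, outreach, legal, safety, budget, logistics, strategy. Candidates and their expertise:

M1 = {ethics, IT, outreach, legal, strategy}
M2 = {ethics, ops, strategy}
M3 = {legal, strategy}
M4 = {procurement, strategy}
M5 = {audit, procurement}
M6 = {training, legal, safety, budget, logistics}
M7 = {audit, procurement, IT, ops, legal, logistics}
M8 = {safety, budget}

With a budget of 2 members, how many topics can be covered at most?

9

Choosing M1, M6 covers {ethics, training, IT, outreach, legal, safety, budget, logistics, strategy} — 9 topics.
No choice of 2 members does better; here audit, procurement, ops are left uncovered.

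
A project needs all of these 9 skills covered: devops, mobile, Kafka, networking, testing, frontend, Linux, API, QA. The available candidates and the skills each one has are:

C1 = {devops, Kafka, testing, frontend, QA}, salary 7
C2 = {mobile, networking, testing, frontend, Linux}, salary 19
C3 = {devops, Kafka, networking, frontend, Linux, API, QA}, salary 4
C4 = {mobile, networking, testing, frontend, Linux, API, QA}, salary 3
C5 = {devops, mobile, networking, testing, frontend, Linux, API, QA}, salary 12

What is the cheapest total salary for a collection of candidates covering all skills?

7

C3, C4 cover every skill at salary 4 + 3 = 7.
Any cover uses at least 2 candidates; among all covering selections none totals below 7.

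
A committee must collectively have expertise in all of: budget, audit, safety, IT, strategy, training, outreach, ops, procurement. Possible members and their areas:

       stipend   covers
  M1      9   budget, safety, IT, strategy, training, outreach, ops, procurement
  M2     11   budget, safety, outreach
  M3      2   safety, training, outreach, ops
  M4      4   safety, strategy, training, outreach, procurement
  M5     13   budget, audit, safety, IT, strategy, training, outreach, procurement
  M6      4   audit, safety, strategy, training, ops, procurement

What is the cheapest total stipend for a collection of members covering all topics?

M1, M6 cover every topic at stipend 9 + 4 = 13.
Any cover uses at least 2 members; among all covering selections none totals below 13.

13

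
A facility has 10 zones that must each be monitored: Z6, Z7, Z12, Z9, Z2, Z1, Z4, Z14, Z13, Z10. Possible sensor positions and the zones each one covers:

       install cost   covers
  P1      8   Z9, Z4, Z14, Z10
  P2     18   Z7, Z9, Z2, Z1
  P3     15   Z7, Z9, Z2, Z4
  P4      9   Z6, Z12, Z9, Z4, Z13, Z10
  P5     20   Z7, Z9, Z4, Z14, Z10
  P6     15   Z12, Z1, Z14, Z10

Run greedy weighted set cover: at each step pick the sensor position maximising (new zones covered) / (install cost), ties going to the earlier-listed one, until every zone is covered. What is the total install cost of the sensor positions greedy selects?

Pick 1: P4 adds 6 new (Z6, Z12, Z9, Z4, Z13, Z10) at install cost 9 (ratio 6/9).
Pick 2: P2 adds 3 new (Z7, Z2, Z1) at install cost 18 (ratio 3/18).
Pick 3: P1 adds 1 new (Z14) at install cost 8 (ratio 1/8).
Greedy total install cost: 9 + 18 + 8 = 35.

35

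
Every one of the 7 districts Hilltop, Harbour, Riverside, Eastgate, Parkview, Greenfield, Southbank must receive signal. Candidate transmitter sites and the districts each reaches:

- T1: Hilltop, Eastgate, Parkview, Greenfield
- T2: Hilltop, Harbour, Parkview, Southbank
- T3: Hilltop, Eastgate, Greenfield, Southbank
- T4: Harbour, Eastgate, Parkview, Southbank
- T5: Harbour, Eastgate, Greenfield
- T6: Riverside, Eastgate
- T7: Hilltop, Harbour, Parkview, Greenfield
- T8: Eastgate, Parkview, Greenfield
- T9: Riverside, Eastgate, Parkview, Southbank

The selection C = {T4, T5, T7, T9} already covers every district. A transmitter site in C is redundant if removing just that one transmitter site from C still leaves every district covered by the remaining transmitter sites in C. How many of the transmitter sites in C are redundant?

Drop T4: the rest still cover every district — redundant.
Drop T5: the rest still cover every district — redundant.
Drop T7: Hilltop uncovered — not redundant.
Drop T9: Riverside uncovered — not redundant.
2 redundant: T4, T5.

2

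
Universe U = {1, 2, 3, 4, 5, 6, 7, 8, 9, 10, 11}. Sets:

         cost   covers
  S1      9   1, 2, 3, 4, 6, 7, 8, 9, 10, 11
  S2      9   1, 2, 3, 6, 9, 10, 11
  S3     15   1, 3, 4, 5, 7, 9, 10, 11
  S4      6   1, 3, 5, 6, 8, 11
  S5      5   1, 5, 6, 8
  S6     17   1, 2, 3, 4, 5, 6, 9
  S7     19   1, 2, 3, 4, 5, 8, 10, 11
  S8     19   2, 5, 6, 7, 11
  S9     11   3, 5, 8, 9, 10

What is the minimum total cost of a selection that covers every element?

S1, S5 cover every element at cost 9 + 5 = 14.
Any cover uses at least 2 sets; among all covering selections none totals below 14.

14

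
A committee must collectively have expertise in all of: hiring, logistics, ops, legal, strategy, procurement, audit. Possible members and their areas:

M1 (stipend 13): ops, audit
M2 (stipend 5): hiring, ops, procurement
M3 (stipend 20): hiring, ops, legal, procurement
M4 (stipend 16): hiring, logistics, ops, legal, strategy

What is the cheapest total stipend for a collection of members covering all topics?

34

M1, M2, M4 cover every topic at stipend 13 + 5 + 16 = 34.
Any cover uses at least 3 members; among all covering selections none totals below 34.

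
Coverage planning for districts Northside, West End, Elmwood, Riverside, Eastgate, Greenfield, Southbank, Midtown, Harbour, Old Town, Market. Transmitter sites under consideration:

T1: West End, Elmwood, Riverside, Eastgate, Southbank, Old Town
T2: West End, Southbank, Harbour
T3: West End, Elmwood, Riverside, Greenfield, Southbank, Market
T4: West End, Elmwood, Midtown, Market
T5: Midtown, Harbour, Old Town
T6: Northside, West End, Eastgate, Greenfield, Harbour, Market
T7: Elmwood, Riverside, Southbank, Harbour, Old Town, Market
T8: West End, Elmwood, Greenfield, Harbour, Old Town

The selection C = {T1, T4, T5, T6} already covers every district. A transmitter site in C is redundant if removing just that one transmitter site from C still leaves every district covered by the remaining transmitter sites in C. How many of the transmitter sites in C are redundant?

2

Drop T1: Riverside, Southbank uncovered — not redundant.
Drop T4: the rest still cover every district — redundant.
Drop T5: the rest still cover every district — redundant.
Drop T6: Northside, Greenfield uncovered — not redundant.
2 redundant: T4, T5.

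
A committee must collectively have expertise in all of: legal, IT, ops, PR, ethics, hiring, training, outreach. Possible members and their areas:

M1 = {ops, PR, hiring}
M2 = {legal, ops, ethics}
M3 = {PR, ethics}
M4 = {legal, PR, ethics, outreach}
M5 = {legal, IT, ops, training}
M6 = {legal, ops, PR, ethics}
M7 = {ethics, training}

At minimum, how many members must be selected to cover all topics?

3

M1, M4, M5 together cover {legal, IT, ops, PR, ethics, hiring, training, outreach} — every topic.
No 2 of the 7 members cover everything (all 21 pairs fall short), so 3 is minimum.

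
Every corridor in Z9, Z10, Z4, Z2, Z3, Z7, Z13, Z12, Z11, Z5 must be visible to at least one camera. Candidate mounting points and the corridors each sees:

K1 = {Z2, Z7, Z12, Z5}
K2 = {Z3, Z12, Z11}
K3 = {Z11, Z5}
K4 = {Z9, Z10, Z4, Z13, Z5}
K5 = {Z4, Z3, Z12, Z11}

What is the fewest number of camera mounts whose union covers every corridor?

3

K1, K2, K4 together cover {Z9, Z10, Z4, Z2, Z3, Z7, Z13, Z12, Z11, Z5} — every corridor.
No 2 of the 5 camera mounts cover everything (all 10 pairs fall short), so 3 is minimum.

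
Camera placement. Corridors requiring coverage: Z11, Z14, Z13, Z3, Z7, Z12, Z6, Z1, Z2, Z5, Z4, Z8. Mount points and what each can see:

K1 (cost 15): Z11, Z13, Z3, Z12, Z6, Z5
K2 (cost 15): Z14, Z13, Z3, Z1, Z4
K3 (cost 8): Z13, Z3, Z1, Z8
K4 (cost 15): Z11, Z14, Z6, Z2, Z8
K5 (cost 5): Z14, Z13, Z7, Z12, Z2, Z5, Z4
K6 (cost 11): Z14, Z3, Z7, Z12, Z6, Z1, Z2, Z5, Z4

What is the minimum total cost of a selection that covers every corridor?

28

K1, K3, K5 cover every corridor at cost 15 + 8 + 5 = 28.
Any cover uses at least 3 camera mounts; among all covering selections none totals below 28.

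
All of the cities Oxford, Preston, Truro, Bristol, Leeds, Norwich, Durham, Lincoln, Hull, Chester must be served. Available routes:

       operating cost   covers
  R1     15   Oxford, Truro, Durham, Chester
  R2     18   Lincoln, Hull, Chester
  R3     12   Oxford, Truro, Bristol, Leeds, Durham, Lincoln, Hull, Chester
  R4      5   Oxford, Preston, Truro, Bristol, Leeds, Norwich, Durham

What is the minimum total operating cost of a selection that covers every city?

17

R3, R4 cover every city at operating cost 12 + 5 = 17.
Any cover uses at least 2 routes; among all covering selections none totals below 17.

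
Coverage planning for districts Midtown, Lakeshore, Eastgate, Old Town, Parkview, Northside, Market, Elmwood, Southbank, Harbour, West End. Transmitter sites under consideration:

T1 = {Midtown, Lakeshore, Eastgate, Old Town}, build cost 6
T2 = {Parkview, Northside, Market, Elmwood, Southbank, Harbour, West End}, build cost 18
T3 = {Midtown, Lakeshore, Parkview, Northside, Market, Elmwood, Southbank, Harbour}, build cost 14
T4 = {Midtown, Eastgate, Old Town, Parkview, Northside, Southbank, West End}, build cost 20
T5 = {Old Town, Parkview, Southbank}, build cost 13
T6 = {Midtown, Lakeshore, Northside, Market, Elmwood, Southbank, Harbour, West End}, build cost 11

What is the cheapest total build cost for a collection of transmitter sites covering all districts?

24

T1, T2 cover every district at build cost 6 + 18 = 24.
Any cover uses at least 2 transmitter sites; among all covering selections none totals below 24.
Greedy by coverage-per-build cost would pick T6, T1, T5 for 30 — worse than the optimum 24.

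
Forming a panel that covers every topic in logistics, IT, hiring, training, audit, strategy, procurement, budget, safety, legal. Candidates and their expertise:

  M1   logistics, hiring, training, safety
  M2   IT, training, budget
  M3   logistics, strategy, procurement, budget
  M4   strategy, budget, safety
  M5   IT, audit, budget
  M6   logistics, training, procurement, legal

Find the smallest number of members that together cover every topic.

M1, M3, M5, M6 together cover {logistics, IT, hiring, training, audit, strategy, procurement, budget, safety, legal} — every topic.
No 3 of the 6 members cover everything (all 20 triples fall short), so 4 is minimum.

4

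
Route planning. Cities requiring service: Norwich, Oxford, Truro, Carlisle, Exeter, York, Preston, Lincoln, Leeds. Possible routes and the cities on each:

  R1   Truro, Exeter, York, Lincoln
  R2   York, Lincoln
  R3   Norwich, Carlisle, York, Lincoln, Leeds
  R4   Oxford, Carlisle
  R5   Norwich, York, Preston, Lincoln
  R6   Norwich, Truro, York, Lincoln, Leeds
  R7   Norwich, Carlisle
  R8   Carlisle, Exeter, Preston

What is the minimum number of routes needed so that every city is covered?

3

R4, R6, R8 together cover {Norwich, Oxford, Truro, Carlisle, Exeter, York, Preston, Lincoln, Leeds} — every city.
No 2 of the 8 routes cover everything (all 28 pairs fall short), so 3 is minimum.
Greedy (largest uncovered first) would take R3, R1, R4, R5 — 4 routes — but 3 suffice.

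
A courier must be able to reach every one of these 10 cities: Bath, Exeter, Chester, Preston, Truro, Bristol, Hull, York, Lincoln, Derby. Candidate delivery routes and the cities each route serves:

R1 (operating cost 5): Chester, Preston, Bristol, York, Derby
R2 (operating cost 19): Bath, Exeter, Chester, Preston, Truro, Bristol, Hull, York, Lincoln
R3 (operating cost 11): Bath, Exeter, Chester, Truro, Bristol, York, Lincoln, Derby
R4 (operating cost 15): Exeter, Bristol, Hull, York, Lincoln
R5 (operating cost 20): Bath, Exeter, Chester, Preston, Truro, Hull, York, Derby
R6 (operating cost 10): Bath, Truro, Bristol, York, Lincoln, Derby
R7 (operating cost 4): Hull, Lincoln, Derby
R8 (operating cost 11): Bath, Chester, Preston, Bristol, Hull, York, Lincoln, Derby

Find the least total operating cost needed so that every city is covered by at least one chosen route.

20

R1, R3, R7 cover every city at operating cost 5 + 11 + 4 = 20.
Any cover uses at least 2 routes; among all covering selections none totals below 20.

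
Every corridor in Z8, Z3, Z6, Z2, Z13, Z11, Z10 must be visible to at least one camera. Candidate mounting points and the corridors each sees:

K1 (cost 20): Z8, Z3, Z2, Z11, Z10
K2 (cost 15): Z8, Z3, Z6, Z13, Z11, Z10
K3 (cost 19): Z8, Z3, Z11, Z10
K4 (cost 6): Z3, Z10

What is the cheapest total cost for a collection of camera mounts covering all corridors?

K1, K2 cover every corridor at cost 20 + 15 = 35.
Any cover uses at least 2 camera mounts; among all covering selections none totals below 35.

35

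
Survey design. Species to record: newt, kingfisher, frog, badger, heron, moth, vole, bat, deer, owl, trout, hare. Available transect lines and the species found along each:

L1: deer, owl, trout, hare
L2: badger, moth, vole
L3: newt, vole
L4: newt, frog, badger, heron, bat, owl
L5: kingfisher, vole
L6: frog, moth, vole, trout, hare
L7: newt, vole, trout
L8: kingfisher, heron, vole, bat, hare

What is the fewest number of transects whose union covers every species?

4

L1, L2, L4, L5 together cover {newt, kingfisher, frog, badger, heron, moth, vole, bat, deer, owl, trout, hare} — every species.
No 3 of the 8 transects cover everything (all 56 triples fall short), so 4 is minimum.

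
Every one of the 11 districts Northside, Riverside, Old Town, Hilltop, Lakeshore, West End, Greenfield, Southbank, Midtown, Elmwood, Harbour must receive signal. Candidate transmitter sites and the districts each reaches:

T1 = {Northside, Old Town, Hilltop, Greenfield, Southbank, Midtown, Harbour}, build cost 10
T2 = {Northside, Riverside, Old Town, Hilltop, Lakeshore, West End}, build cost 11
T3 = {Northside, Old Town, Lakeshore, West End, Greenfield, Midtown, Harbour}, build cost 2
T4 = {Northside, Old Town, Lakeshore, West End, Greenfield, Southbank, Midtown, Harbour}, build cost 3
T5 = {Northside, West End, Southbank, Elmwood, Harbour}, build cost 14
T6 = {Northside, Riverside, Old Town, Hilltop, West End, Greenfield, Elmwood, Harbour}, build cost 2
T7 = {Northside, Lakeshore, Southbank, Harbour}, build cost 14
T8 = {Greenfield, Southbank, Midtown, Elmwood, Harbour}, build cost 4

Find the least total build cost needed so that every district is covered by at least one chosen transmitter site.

5

T4, T6 cover every district at build cost 3 + 2 = 5.
Any cover uses at least 2 transmitter sites; among all covering selections none totals below 5.
Greedy by coverage-per-build cost would pick T6, T3, T4 for 7 — worse than the optimum 5.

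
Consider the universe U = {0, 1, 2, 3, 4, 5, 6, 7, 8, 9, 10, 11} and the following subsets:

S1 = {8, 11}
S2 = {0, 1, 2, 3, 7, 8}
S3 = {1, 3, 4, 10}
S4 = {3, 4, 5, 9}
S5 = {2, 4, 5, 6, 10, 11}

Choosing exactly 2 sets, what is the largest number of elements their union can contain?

Choosing S2, S5 covers {0, 1, 2, 3, 4, 5, 6, 7, 8, 10, 11} — 11 elements.
No choice of 2 sets does better; here 9 is left uncovered.

11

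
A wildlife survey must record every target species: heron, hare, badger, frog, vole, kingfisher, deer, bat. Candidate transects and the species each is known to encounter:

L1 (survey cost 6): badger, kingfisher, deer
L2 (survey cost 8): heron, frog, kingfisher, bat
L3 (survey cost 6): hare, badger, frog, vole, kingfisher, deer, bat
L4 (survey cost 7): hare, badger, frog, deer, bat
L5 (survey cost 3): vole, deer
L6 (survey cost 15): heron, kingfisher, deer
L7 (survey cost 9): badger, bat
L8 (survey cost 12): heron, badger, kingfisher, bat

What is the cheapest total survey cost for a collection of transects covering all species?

L2, L3 cover every species at survey cost 8 + 6 = 14.
Any cover uses at least 2 transects; among all covering selections none totals below 14.

14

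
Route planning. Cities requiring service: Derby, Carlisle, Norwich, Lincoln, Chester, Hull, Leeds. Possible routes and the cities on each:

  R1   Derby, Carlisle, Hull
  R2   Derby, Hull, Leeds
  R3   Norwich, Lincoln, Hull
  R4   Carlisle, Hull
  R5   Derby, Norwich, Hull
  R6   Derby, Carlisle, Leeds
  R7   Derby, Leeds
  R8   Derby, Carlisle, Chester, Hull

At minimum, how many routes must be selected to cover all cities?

3

R2, R3, R8 together cover {Derby, Carlisle, Norwich, Lincoln, Chester, Hull, Leeds} — every city.
No 2 of the 8 routes cover everything (all 28 pairs fall short), so 3 is minimum.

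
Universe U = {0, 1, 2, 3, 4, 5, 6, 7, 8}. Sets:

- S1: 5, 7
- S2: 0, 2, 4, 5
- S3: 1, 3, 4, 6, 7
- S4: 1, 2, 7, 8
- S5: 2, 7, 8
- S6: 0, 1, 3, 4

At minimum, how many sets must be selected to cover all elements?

S2, S3, S4 together cover {0, 1, 2, 3, 4, 5, 6, 7, 8} — every element.
No 2 of the 6 sets cover everything (all 15 pairs fall short), so 3 is minimum.

3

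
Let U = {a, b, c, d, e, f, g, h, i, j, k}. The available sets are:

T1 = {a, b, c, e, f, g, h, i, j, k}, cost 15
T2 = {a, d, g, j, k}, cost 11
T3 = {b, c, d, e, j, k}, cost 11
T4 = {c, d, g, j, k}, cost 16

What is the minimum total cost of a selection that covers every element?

26

T1, T2 cover every element at cost 15 + 11 = 26.
Any cover uses at least 2 sets; among all covering selections none totals below 26.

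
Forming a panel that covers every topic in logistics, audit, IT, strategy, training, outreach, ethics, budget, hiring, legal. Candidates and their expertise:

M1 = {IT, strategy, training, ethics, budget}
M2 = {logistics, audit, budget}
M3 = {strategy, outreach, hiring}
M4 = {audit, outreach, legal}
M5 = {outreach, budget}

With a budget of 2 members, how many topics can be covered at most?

8

Choosing M1, M4 covers {audit, IT, strategy, training, outreach, ethics, budget, legal} — 8 topics.
No choice of 2 members does better; here logistics, hiring are left uncovered.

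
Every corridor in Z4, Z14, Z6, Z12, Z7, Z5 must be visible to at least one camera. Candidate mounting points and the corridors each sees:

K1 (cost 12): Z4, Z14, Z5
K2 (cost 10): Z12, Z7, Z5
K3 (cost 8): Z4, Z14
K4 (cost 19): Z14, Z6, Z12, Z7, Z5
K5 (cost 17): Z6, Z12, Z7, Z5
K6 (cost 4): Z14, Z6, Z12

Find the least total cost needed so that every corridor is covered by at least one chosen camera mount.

22

K2, K3, K6 cover every corridor at cost 10 + 8 + 4 = 22.
Any cover uses at least 2 camera mounts; among all covering selections none totals below 22.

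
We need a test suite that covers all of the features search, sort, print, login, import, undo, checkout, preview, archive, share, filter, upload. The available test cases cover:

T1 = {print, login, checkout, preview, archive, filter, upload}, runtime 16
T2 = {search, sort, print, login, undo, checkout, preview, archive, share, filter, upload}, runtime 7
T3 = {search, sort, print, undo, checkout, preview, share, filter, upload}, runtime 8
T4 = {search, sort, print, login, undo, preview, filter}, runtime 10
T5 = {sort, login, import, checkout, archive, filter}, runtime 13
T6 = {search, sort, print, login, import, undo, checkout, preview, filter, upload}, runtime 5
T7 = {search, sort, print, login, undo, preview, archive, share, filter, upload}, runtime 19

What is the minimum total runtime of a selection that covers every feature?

12

T2, T6 cover every feature at runtime 7 + 5 = 12.
Any cover uses at least 2 test cases; among all covering selections none totals below 12.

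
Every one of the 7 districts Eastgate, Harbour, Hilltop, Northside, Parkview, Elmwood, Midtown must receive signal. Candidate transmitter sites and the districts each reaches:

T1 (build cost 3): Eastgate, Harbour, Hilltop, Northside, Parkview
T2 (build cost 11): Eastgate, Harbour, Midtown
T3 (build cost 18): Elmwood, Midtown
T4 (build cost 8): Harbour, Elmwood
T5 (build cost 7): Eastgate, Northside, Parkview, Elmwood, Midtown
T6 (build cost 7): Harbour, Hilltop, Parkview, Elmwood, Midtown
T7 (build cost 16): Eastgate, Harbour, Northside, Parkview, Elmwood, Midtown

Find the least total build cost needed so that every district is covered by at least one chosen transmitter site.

10

T1, T5 cover every district at build cost 3 + 7 = 10.
Any cover uses at least 2 transmitter sites; among all covering selections none totals below 10.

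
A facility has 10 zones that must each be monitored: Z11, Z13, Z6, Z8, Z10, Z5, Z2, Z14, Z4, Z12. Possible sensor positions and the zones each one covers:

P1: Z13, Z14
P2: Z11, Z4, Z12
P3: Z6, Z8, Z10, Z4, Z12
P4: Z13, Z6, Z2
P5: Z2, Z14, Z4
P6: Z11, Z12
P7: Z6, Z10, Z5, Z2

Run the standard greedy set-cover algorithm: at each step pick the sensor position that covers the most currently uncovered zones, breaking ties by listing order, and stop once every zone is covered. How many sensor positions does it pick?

4

Pick 1: P3 covers 5 new zones (Z6, Z8, Z10, Z4, Z12).
Pick 2: P1 covers 2 new zones (Z13, Z14).
Pick 3: P7 covers 2 new zones (Z5, Z2).
Pick 4: P2 covers 1 new zones (Z11).
Greedy uses 4 sensor positions.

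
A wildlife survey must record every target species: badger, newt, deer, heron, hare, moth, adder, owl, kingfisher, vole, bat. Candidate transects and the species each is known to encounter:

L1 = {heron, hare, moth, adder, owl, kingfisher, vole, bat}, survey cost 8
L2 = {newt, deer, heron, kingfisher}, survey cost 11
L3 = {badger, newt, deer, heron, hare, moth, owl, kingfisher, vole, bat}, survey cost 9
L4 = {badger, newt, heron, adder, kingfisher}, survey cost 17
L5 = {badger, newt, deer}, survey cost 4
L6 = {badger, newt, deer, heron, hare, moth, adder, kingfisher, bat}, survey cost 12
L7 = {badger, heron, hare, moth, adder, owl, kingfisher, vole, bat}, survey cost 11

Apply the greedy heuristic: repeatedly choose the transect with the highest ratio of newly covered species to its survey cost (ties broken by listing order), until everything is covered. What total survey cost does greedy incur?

Pick 1: L3 adds 10 new (badger, newt, deer, heron, hare, moth, owl, kingfisher, vole, bat) at survey cost 9 (ratio 10/9).
Pick 2: L1 adds 1 new (adder) at survey cost 8 (ratio 1/8).
Greedy total survey cost: 9 + 8 = 17. (The true optimum is 12, so greedy overshoots here.)

17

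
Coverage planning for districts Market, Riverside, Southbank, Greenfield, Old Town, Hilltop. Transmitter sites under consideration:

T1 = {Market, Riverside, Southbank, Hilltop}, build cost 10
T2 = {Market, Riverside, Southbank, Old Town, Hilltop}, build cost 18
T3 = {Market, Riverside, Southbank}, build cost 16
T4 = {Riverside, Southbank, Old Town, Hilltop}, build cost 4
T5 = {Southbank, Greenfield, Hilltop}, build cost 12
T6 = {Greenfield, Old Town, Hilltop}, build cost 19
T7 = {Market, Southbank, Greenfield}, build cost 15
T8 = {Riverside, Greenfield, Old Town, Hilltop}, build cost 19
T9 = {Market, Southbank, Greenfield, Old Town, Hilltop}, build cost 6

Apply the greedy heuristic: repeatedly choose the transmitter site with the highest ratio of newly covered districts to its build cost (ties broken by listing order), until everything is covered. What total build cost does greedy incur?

Pick 1: T4 adds 4 new (Riverside, Southbank, Old Town, Hilltop) at build cost 4 (ratio 4/4).
Pick 2: T9 adds 2 new (Market, Greenfield) at build cost 6 (ratio 2/6).
Greedy total build cost: 4 + 6 = 10.

10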